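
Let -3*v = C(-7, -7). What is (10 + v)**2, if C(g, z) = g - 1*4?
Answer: 1681/9 ≈ 186.78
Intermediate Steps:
C(g, z) = -4 + g (C(g, z) = g - 4 = -4 + g)
v = 11/3 (v = -(-4 - 7)/3 = -1/3*(-11) = 11/3 ≈ 3.6667)
(10 + v)**2 = (10 + 11/3)**2 = (41/3)**2 = 1681/9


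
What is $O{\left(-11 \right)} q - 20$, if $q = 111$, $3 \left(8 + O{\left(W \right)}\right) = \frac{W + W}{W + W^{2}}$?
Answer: $- \frac{4577}{5} \approx -915.4$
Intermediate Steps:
$O{\left(W \right)} = -8 + \frac{2 W}{3 \left(W + W^{2}\right)}$ ($O{\left(W \right)} = -8 + \frac{\left(W + W\right) \frac{1}{W + W^{2}}}{3} = -8 + \frac{2 W \frac{1}{W + W^{2}}}{3} = -8 + \frac{2 W}{3 \left(W + W^{2}\right)}$)
$O{\left(-11 \right)} q - 20 = \frac{2 \left(-11 - -132\right)}{3 \left(1 - 11\right)} 111 - 20 = \frac{2 \left(-11 + 132\right)}{3 \left(-10\right)} 111 - 20 = \frac{2}{3} \left(- \frac{1}{10}\right) 121 \cdot 111 - 20 = \left(- \frac{121}{15}\right) 111 - 20 = - \frac{4477}{5} - 20 = - \frac{4577}{5}$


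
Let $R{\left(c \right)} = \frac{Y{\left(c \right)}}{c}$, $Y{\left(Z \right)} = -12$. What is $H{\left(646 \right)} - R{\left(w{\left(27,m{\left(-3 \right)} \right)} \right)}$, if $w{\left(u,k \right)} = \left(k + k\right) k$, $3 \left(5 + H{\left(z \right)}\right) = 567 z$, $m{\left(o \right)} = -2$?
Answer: $\frac{244181}{2} \approx 1.2209 \cdot 10^{5}$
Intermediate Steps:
$H{\left(z \right)} = -5 + 189 z$ ($H{\left(z \right)} = -5 + \frac{567 z}{3} = -5 + 189 z$)
$w{\left(u,k \right)} = 2 k^{2}$ ($w{\left(u,k \right)} = 2 k k = 2 k^{2}$)
$R{\left(c \right)} = - \frac{12}{c}$
$H{\left(646 \right)} - R{\left(w{\left(27,m{\left(-3 \right)} \right)} \right)} = \left(-5 + 189 \cdot 646\right) - - \frac{12}{2 \left(-2\right)^{2}} = \left(-5 + 122094\right) - - \frac{12}{2 \cdot 4} = 122089 - - \frac{12}{8} = 122089 - \left(-12\right) \frac{1}{8} = 122089 - - \frac{3}{2} = 122089 + \frac{3}{2} = \frac{244181}{2}$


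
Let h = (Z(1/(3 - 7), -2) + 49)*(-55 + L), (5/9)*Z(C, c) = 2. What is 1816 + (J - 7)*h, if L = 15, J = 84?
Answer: -160192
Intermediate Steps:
Z(C, c) = 18/5 (Z(C, c) = (9/5)*2 = 18/5)
h = -2104 (h = (18/5 + 49)*(-55 + 15) = (263/5)*(-40) = -2104)
1816 + (J - 7)*h = 1816 + (84 - 7)*(-2104) = 1816 + 77*(-2104) = 1816 - 162008 = -160192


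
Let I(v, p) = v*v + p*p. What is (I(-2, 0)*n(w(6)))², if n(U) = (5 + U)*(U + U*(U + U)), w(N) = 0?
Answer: 0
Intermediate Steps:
n(U) = (5 + U)*(U + 2*U²) (n(U) = (5 + U)*(U + U*(2*U)) = (5 + U)*(U + 2*U²))
I(v, p) = p² + v² (I(v, p) = v² + p² = p² + v²)
(I(-2, 0)*n(w(6)))² = ((0² + (-2)²)*(0*(5 + 2*0² + 11*0)))² = ((0 + 4)*(0*(5 + 2*0 + 0)))² = (4*(0*(5 + 0 + 0)))² = (4*(0*5))² = (4*0)² = 0² = 0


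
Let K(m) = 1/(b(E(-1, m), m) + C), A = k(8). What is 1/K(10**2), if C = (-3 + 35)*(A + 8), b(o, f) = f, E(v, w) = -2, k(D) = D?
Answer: 612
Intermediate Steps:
A = 8
C = 512 (C = (-3 + 35)*(8 + 8) = 32*16 = 512)
K(m) = 1/(512 + m) (K(m) = 1/(m + 512) = 1/(512 + m))
1/K(10**2) = 1/(1/(512 + 10**2)) = 1/(1/(512 + 100)) = 1/(1/612) = 612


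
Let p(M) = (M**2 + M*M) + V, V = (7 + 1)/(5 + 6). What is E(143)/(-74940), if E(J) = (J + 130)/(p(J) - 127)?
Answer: -1001/11203255220 ≈ -8.9349e-8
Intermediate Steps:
V = 8/11 ≈ 0.72727
p(M) = 8/11 + 2*M**2 (p(M) = (M**2 + M*M) + 8/11 = (M**2 + M**2) + 8/11 = 2*M**2 + 8/11 = 8/11 + 2*M**2)
E(J) = (130 + J)/(-1389/11 + 2*J**2) (E(J) = (J + 130)/((8/11 + 2*J**2) - 127) = (130 + J)/(-1389/11 + 2*J**2))
E(143)/(-74940) = (11*(130 + 143)/(-1389 + 22*143**2))/(-74940) = (11*273/(-1389 + 22*20449))*(-1/74940) = (11*273/(-1389 + 449878))*(-1/74940) = (11*273/448489)*(-1/74940) = (11*(1/448489)*273)*(-1/74940) = (3003/448489)*(-1/74940) = -1001/11203255220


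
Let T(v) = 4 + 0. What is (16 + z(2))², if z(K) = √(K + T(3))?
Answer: (16 + √6)² ≈ 340.38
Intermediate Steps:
T(v) = 4
z(K) = √(4 + K) (z(K) = √(K + 4) = √(4 + K))
(16 + z(2))² = (16 + √(4 + 2))² = (16 + √6)²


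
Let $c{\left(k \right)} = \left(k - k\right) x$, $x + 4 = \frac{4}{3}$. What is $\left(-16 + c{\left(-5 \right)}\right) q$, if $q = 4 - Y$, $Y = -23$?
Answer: $-432$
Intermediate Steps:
$q = 27$ ($q = 4 - -23 = 4 + 23 = 27$)
$x = - \frac{8}{3}$ ($x = -4 + \frac{4}{3} = - \frac{8}{3} \approx -2.6667$)
$c{\left(k \right)} = 0$ ($c{\left(k \right)} = \left(k - k\right) \left(- \frac{8}{3}\right) = 0 \left(- \frac{8}{3}\right) = 0$)
$\left(-16 + c{\left(-5 \right)}\right) q = \left(-16 + 0\right) 27 = \left(-16\right) 27 = -432$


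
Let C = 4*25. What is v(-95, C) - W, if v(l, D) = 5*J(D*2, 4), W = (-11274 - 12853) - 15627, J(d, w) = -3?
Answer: 39739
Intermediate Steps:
C = 100
W = -39754 (W = -24127 - 15627 = -39754)
v(l, D) = -15 (v(l, D) = 5*(-3) = -15)
v(-95, C) - W = -15 - 1*(-39754) = -15 + 39754 = 39739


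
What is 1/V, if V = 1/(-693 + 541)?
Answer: -152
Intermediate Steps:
V = -1/152 (V = 1/(-152) = -1/152 ≈ -0.0065789)
1/V = 1/(-1/152) = -152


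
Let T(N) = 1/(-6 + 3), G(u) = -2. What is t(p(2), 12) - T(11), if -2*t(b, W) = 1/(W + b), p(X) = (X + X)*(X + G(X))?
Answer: 7/24 ≈ 0.29167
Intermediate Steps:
p(X) = 2*X*(-2 + X) (p(X) = (X + X)*(X - 2) = (2*X)*(-2 + X) = 2*X*(-2 + X))
t(b, W) = -1/(2*(W + b))
T(N) = -⅓ (T(N) = 1/(-3) = -⅓)
t(p(2), 12) - T(11) = -1/(2*12 + 2*(2*2*(-2 + 2))) - 1*(-⅓) = -1/(24 + 2*(2*2*0)) + ⅓ = -1/(24 + 2*0) + ⅓ = -1/(24 + 0) + ⅓ = -1/24 + ⅓ = 7/24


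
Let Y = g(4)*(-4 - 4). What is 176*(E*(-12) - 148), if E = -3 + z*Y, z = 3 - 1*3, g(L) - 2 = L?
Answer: -19712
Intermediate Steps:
g(L) = 2 + L
z = 0 (z = 3 - 3 = 0)
Y = -48 (Y = (2 + 4)*(-4 - 4) = 6*(-8) = -48)
E = -3 (E = -3 + 0*(-48) = -3 + 0 = -3)
176*(E*(-12) - 148) = 176*(-3*(-12) - 148) = 176*(36 - 148) = 176*(-112) = -19712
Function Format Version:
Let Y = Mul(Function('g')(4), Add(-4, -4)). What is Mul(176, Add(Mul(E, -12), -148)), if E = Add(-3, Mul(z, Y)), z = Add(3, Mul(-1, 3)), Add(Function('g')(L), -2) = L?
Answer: -19712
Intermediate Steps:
Function('g')(L) = Add(2, L)
z = 0 (z = Add(3, -3) = 0)
Y = -48 (Y = Mul(Add(2, 4), Add(-4, -4)) = Mul(6, -8) = -48)
E = -3 (E = Add(-3, Mul(0, -48)) = Add(-3, 0) = -3)
Mul(176, Add(Mul(E, -12), -148)) = Mul(176, Add(Mul(-3, -12), -148)) = Mul(176, Add(36, -148)) = Mul(176, -112) = -19712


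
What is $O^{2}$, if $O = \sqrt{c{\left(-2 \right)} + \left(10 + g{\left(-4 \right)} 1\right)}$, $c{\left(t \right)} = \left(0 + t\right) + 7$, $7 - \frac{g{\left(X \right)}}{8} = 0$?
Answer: $71$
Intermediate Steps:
$g{\left(X \right)} = 56$ ($g{\left(X \right)} = 56 - 0 = 56 + 0 = 56$)
$c{\left(t \right)} = 7 + t$ ($c{\left(t \right)} = t + 7 = 7 + t$)
$O = \sqrt{71}$ ($O = \sqrt{\left(7 - 2\right) + \left(10 + 56 \cdot 1\right)} = \sqrt{5 + \left(10 + 56\right)} = \sqrt{5 + 66} = \sqrt{71} \approx 8.4261$)
$O^{2} = \left(\sqrt{71}\right)^{2} = 71$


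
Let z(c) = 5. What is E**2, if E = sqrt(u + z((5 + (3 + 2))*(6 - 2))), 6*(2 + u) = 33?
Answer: 17/2 ≈ 8.5000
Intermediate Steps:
u = 7/2 (u = -2 + (1/6)*33 = -2 + 11/2 = 7/2 ≈ 3.5000)
E = sqrt(34)/2 (E = sqrt(7/2 + 5) = sqrt(17/2) = sqrt(34)/2 ≈ 2.9155)
E**2 = (sqrt(34)/2)**2 = 17/2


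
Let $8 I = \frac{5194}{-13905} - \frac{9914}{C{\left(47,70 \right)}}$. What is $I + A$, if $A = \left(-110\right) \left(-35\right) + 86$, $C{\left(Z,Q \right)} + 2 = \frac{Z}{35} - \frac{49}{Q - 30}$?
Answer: $\frac{134669223821}{29311740} \approx 4594.4$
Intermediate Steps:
$C{\left(Z,Q \right)} = -2 - \frac{49}{-30 + Q} + \frac{Z}{35}$ ($C{\left(Z,Q \right)} = -2 + \left(\frac{Z}{35} - \frac{49}{Q - 30}\right) = -2 + \left(Z \frac{1}{35} - \frac{49}{-30 + Q}\right) = -2 + \left(\frac{Z}{35} - \frac{49}{-30 + Q}\right) = -2 + \left(- \frac{49}{-30 + Q} + \frac{Z}{35}\right) = -2 - \frac{49}{-30 + Q} + \frac{Z}{35}$)
$I = \frac{19298215181}{29311740}$ ($I = \frac{\frac{5194}{-13905} - \frac{9914}{\frac{1}{35} \frac{1}{-30 + 70} \left(385 - 4900 - 1410 + 70 \cdot 47\right)}}{8} = \frac{5194 \left(- \frac{1}{13905}\right) - \frac{9914}{\frac{1}{35} \cdot \frac{1}{40} \left(385 - 4900 - 1410 + 3290\right)}}{8} = \frac{- \frac{5194}{13905} - \frac{9914}{\frac{1}{35} \cdot \frac{1}{40} \left(-2635\right)}}{8} = \frac{- \frac{5194}{13905} - \frac{9914}{- \frac{527}{280}}}{8} = \frac{- \frac{5194}{13905} - - \frac{2775920}{527}}{8} = \frac{- \frac{5194}{13905} + \frac{2775920}{527}}{8} = \frac{1}{8} \cdot \frac{38596430362}{7327935} = \frac{19298215181}{29311740} \approx 658.38$)
$A = 3936$ ($A = 3850 + 86 = 3936$)
$I + A = \frac{19298215181}{29311740} + 3936 = \frac{134669223821}{29311740}$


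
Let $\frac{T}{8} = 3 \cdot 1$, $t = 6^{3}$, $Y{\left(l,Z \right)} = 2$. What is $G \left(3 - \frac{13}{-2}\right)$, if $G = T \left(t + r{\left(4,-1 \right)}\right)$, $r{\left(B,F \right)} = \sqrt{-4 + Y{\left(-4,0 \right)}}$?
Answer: $49248 + 228 i \sqrt{2} \approx 49248.0 + 322.44 i$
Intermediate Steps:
$r{\left(B,F \right)} = i \sqrt{2}$ ($r{\left(B,F \right)} = \sqrt{-4 + 2} = \sqrt{-2} = i \sqrt{2}$)
$t = 216$
$T = 24$ ($T = 8 \cdot 3 \cdot 1 = 8 \cdot 3 = 24$)
$G = 5184 + 24 i \sqrt{2}$ ($G = 24 \left(216 + i \sqrt{2}\right) = 5184 + 24 i \sqrt{2} \approx 5184.0 + 33.941 i$)
$G \left(3 - \frac{13}{-2}\right) = \left(5184 + 24 i \sqrt{2}\right) \left(3 - \frac{13}{-2}\right) = \left(5184 + 24 i \sqrt{2}\right) \left(3 - - \frac{13}{2}\right) = \left(5184 + 24 i \sqrt{2}\right) \left(3 + \frac{13}{2}\right) = \left(5184 + 24 i \sqrt{2}\right) \frac{19}{2} = 49248 + 228 i \sqrt{2}$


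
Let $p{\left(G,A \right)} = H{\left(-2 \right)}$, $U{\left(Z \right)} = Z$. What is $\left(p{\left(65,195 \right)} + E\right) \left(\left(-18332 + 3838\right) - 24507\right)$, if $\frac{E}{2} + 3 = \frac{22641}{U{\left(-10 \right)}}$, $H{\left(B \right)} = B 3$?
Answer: $\frac{885361701}{5} \approx 1.7707 \cdot 10^{8}$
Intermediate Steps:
$H{\left(B \right)} = 3 B$
$p{\left(G,A \right)} = -6$ ($p{\left(G,A \right)} = 3 \left(-2\right) = -6$)
$E = - \frac{22671}{5}$ ($E = -6 + 2 \frac{22641}{-10} = -6 + 2 \cdot 22641 \left(- \frac{1}{10}\right) = -6 + 2 \left(- \frac{22641}{10}\right) = -6 - \frac{22641}{5} = - \frac{22671}{5} \approx -4534.2$)
$\left(p{\left(65,195 \right)} + E\right) \left(\left(-18332 + 3838\right) - 24507\right) = \left(-6 - \frac{22671}{5}\right) \left(\left(-18332 + 3838\right) - 24507\right) = - \frac{22701 \left(-14494 - 24507\right)}{5} = \left(- \frac{22701}{5}\right) \left(-39001\right) = \frac{885361701}{5}$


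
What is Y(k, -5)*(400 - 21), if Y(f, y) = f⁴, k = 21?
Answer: 73708299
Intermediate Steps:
Y(k, -5)*(400 - 21) = 21⁴*(400 - 21) = 194481*379 = 73708299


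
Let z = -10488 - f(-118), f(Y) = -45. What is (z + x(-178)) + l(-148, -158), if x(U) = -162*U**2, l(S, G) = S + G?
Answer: -5143557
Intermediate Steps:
l(S, G) = G + S
z = -10443 (z = -10488 - 1*(-45) = -10488 + 45 = -10443)
(z + x(-178)) + l(-148, -158) = (-10443 - 162*(-178)**2) + (-158 - 148) = (-10443 - 162*31684) - 306 = (-10443 - 5132808) - 306 = -5143251 - 306 = -5143557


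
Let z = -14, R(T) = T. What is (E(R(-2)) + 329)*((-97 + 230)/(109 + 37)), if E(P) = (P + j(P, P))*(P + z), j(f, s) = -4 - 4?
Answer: 65037/146 ≈ 445.46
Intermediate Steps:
j(f, s) = -8
E(P) = (-14 + P)*(-8 + P) (E(P) = (P - 8)*(P - 14) = (-8 + P)*(-14 + P) = (-14 + P)*(-8 + P))
(E(R(-2)) + 329)*((-97 + 230)/(109 + 37)) = ((112 + (-2)**2 - 22*(-2)) + 329)*((-97 + 230)/(109 + 37)) = ((112 + 4 + 44) + 329)*(133/146) = (160 + 329)*(133*(1/146)) = 489*(133/146) = 65037/146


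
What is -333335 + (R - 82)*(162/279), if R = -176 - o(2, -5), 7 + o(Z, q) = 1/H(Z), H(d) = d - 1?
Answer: -10337921/31 ≈ -3.3348e+5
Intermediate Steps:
H(d) = -1 + d
o(Z, q) = -7 + 1/(-1 + Z)
R = -170 (R = -176 - (8 - 7*2)/(-1 + 2) = -176 - (8 - 14)/1 = -176 - (-6) = -176 - 1*(-6) = -176 + 6 = -170)
-333335 + (R - 82)*(162/279) = -333335 + (-170 - 82)*(162/279) = -333335 - 40824/279 = -333335 - 252*18/31 = -333335 - 4536/31 = -10337921/31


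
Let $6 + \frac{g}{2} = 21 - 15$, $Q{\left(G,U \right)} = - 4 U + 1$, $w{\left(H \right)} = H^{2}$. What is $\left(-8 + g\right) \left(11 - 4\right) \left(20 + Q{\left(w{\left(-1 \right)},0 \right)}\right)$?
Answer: $-1176$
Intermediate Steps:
$Q{\left(G,U \right)} = 1 - 4 U$
$g = 0$ ($g = -12 + 2 \left(21 - 15\right) = -12 + 2 \cdot 6 = -12 + 12 = 0$)
$\left(-8 + g\right) \left(11 - 4\right) \left(20 + Q{\left(w{\left(-1 \right)},0 \right)}\right) = \left(-8 + 0\right) \left(11 - 4\right) \left(20 + \left(1 - 0\right)\right) = - 8 \cdot 7 \left(20 + \left(1 + 0\right)\right) = - 8 \cdot 7 \left(20 + 1\right) = - 8 \cdot 7 \cdot 21 = \left(-8\right) 147 = -1176$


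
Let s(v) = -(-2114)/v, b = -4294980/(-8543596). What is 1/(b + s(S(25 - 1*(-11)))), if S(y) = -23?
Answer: -49125677/4490594351 ≈ -0.010940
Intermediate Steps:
b = 1073745/2135899 (b = -4294980*(-1/8543596) = 1073745/2135899 ≈ 0.50271)
s(v) = 2114/v
1/(b + s(S(25 - 1*(-11)))) = 1/(1073745/2135899 + 2114/(-23)) = 1/(1073745/2135899 + 2114*(-1/23)) = 1/(1073745/2135899 - 2114/23) = 1/(-4490594351/49125677) = -49125677/4490594351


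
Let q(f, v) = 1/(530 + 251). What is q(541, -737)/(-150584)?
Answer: -1/117606104 ≈ -8.5030e-9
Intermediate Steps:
q(f, v) = 1/781
q(541, -737)/(-150584) = (1/781)/(-150584) = (1/781)*(-1/150584) = -1/117606104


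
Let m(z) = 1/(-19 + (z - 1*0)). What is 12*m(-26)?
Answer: -4/15 ≈ -0.26667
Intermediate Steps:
m(z) = 1/(-19 + z) (m(z) = 1/(-19 + (z + 0)) = 1/(-19 + z))
12*m(-26) = 12/(-19 - 26) = 12/(-45) = 12*(-1/45) = -4/15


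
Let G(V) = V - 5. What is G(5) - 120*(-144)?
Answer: 17280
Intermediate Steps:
G(V) = -5 + V
G(5) - 120*(-144) = (-5 + 5) - 120*(-144) = 0 + 17280 = 17280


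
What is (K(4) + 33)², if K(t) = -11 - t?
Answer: 324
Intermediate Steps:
(K(4) + 33)² = ((-11 - 1*4) + 33)² = ((-11 - 4) + 33)² = (-15 + 33)² = 18² = 324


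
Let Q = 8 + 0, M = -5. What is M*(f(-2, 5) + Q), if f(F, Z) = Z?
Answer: -65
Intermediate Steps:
Q = 8
M*(f(-2, 5) + Q) = -5*(5 + 8) = -5*13 = -65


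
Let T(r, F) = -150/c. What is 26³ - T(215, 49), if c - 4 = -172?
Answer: 492103/28 ≈ 17575.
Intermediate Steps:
c = -168 (c = 4 - 172 = -168)
T(r, F) = 25/28 (T(r, F) = -150/(-168) = -150*(-1/168) = 25/28)
26³ - T(215, 49) = 26³ - 1*25/28 = 17576 - 25/28 = 492103/28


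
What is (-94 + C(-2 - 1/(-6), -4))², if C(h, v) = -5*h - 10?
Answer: 323761/36 ≈ 8993.4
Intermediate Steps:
C(h, v) = -10 - 5*h
(-94 + C(-2 - 1/(-6), -4))² = (-94 + (-10 - 5*(-2 - 1/(-6))))² = (-94 + (-10 - 5*(-2 - (-1)/6)))² = (-94 + (-10 - 5*(-2 - 1*(-⅙))))² = (-94 + (-10 - 5*(-2 + ⅙)))² = (-94 + (-10 - 5*(-11/6)))² = (-94 + (-10 + 55/6))² = (-94 - ⅚)² = (-569/6)² = 323761/36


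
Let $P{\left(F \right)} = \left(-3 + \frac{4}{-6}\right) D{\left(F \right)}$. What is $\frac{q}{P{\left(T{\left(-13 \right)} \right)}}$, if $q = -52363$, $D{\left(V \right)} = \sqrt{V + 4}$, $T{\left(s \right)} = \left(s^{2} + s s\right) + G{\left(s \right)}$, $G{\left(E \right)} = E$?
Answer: $\frac{157089 \sqrt{329}}{3619} \approx 787.33$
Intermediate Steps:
$T{\left(s \right)} = s + 2 s^{2}$ ($T{\left(s \right)} = \left(s^{2} + s s\right) + s = \left(s^{2} + s^{2}\right) + s = 2 s^{2} + s = s + 2 s^{2}$)
$D{\left(V \right)} = \sqrt{4 + V}$
$P{\left(F \right)} = - \frac{11 \sqrt{4 + F}}{3}$ ($P{\left(F \right)} = \left(-3 + \frac{4}{-6}\right) \sqrt{4 + F} = \left(-3 + 4 \left(- \frac{1}{6}\right)\right) \sqrt{4 + F} = \left(-3 - \frac{2}{3}\right) \sqrt{4 + F} = - \frac{11 \sqrt{4 + F}}{3}$)
$\frac{q}{P{\left(T{\left(-13 \right)} \right)}} = - \frac{52363}{\left(- \frac{11}{3}\right) \sqrt{4 - 13 \left(1 + 2 \left(-13\right)\right)}} = - \frac{52363}{\left(- \frac{11}{3}\right) \sqrt{4 - 13 \left(1 - 26\right)}} = - \frac{52363}{\left(- \frac{11}{3}\right) \sqrt{4 - -325}} = - \frac{52363}{\left(- \frac{11}{3}\right) \sqrt{4 + 325}} = - \frac{52363}{\left(- \frac{11}{3}\right) \sqrt{329}} = - 52363 \left(- \frac{3 \sqrt{329}}{3619}\right) = \frac{157089 \sqrt{329}}{3619}$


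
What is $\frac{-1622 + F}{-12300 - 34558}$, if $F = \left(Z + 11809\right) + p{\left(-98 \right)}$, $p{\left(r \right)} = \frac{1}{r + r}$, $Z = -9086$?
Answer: $- \frac{215795}{9184168} \approx -0.023496$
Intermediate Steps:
$p{\left(r \right)} = \frac{1}{2 r}$
$F = \frac{533707}{196}$ ($F = \left(-9086 + 11809\right) + \frac{1}{2 \left(-98\right)} = 2723 + \frac{1}{2} \left(- \frac{1}{98}\right) = 2723 - \frac{1}{196} = \frac{533707}{196} \approx 2723.0$)
$\frac{-1622 + F}{-12300 - 34558} = \frac{-1622 + \frac{533707}{196}}{-12300 - 34558} = \frac{215795}{196 \left(-46858\right)} = \frac{215795}{196} \left(- \frac{1}{46858}\right) = - \frac{215795}{9184168}$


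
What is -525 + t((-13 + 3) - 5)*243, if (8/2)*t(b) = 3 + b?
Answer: -1254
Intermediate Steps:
t(b) = ¾ + b/4 (t(b) = (3 + b)/4 = ¾ + b/4)
-525 + t((-13 + 3) - 5)*243 = -525 + (¾ + ((-13 + 3) - 5)/4)*243 = -525 + (¾ + (-10 - 5)/4)*243 = -525 + (¾ + (¼)*(-15))*243 = -525 + (¾ - 15/4)*243 = -525 - 3*243 = -525 - 729 = -1254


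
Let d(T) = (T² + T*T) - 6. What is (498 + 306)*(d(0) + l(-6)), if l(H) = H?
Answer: -9648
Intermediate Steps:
d(T) = -6 + 2*T² (d(T) = (T² + T²) - 6 = 2*T² - 6 = -6 + 2*T²)
(498 + 306)*(d(0) + l(-6)) = (498 + 306)*((-6 + 2*0²) - 6) = 804*((-6 + 2*0) - 6) = 804*((-6 + 0) - 6) = 804*(-6 - 6) = 804*(-12) = -9648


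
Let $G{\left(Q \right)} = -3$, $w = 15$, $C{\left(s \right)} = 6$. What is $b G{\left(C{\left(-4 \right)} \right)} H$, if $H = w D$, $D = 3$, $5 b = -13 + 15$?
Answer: $-54$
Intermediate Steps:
$b = \frac{2}{5}$ ($b = \frac{-13 + 15}{5} = \frac{1}{5} \cdot 2 = \frac{2}{5} \approx 0.4$)
$H = 45$ ($H = 15 \cdot 3 = 45$)
$b G{\left(C{\left(-4 \right)} \right)} H = \frac{2}{5} \left(-3\right) 45 = \left(- \frac{6}{5}\right) 45 = -54$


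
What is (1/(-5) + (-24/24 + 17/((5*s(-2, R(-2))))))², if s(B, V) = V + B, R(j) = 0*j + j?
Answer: 1681/400 ≈ 4.2025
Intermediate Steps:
R(j) = j (R(j) = 0 + j = j)
s(B, V) = B + V
(1/(-5) + (-24/24 + 17/((5*s(-2, R(-2))))))² = (1/(-5) + (-24/24 + 17/((5*(-2 - 2)))))² = (-⅕ + (-24*1/24 + 17/((5*(-4)))))² = (-⅕ + (-1 + 17/(-20)))² = (-⅕ + (-1 + 17*(-1/20)))² = (-⅕ + (-1 - 17/20))² = (-⅕ - 37/20)² = (-41/20)² = 1681/400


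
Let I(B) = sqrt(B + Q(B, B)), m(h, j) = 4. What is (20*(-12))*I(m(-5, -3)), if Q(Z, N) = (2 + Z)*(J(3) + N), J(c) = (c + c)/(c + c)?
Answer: -240*sqrt(34) ≈ -1399.4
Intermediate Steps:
J(c) = 1 (J(c) = (2*c)/((2*c)) = (2*c)*(1/(2*c)) = 1)
Q(Z, N) = (1 + N)*(2 + Z) (Q(Z, N) = (2 + Z)*(1 + N) = (1 + N)*(2 + Z))
I(B) = sqrt(2 + B**2 + 4*B) (I(B) = sqrt(B + (2 + B + 2*B + B*B)) = sqrt(B + (2 + B + 2*B + B**2)) = sqrt(B + (2 + B**2 + 3*B)) = sqrt(2 + B**2 + 4*B))
(20*(-12))*I(m(-5, -3)) = (20*(-12))*sqrt(2 + 4**2 + 4*4) = -240*sqrt(2 + 16 + 16) = -240*sqrt(34)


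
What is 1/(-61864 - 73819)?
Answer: -1/135683 ≈ -7.3701e-6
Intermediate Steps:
1/(-61864 - 73819) = 1/(-135683) = -1/135683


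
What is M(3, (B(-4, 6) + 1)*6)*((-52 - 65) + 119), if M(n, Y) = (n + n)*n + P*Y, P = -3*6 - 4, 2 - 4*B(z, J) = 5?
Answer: -30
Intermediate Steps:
B(z, J) = -¾ (B(z, J) = ½ - ¼*5 = ½ - 5/4 = -¾)
P = -22 (P = -18 - 4 = -22)
M(n, Y) = -22*Y + 2*n² (M(n, Y) = (n + n)*n - 22*Y = (2*n)*n - 22*Y = 2*n² - 22*Y = -22*Y + 2*n²)
M(3, (B(-4, 6) + 1)*6)*((-52 - 65) + 119) = (-22*(-¾ + 1)*6 + 2*3²)*((-52 - 65) + 119) = (-11*6/2 + 2*9)*(-117 + 119) = (-22*3/2 + 18)*2 = (-33 + 18)*2 = -15*2 = -30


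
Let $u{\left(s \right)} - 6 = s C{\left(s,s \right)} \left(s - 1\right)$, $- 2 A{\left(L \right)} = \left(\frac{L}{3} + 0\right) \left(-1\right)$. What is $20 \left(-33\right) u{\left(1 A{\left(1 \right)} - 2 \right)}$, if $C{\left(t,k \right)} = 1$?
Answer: $- \frac{22165}{3} \approx -7388.3$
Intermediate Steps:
$A{\left(L \right)} = \frac{L}{6}$ ($A{\left(L \right)} = - \frac{\left(\frac{L}{3} + 0\right) \left(-1\right)}{2} = - \frac{\frac{L}{3} \left(-1\right)}{2} = - \frac{\left(- \frac{1}{3}\right) L}{2} = \frac{L}{6}$)
$u{\left(s \right)} = 6 + s \left(-1 + s\right)$ ($u{\left(s \right)} = 6 + s 1 \left(s - 1\right) = 6 + s \left(-1 + s\right)$)
$20 \left(-33\right) u{\left(1 A{\left(1 \right)} - 2 \right)} = 20 \left(-33\right) \left(6 + \left(1 \cdot \frac{1}{6} \cdot 1 - 2\right)^{2} - \left(1 \cdot \frac{1}{6} \cdot 1 - 2\right)\right) = - 660 \left(6 + \left(1 \cdot \frac{1}{6} - 2\right)^{2} - \left(1 \cdot \frac{1}{6} - 2\right)\right) = - 660 \left(6 + \left(\frac{1}{6} - 2\right)^{2} - \left(\frac{1}{6} - 2\right)\right) = - 660 \left(6 + \left(- \frac{11}{6}\right)^{2} - - \frac{11}{6}\right) = - 660 \left(6 + \frac{121}{36} + \frac{11}{6}\right) = \left(-660\right) \frac{403}{36} = - \frac{22165}{3}$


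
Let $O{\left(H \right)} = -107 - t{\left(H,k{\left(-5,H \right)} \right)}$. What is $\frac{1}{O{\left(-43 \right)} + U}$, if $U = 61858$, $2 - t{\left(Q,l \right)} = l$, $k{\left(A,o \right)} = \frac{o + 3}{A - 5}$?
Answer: $\frac{1}{61753} \approx 1.6194 \cdot 10^{-5}$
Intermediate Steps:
$k{\left(A,o \right)} = \frac{3 + o}{-5 + A}$
$t{\left(Q,l \right)} = 2 - l$
$O{\left(H \right)} = - \frac{1093}{10} - \frac{H}{10}$ ($O{\left(H \right)} = -107 - \left(2 - \frac{3 + H}{-5 - 5}\right) = -107 - \left(2 - \frac{3 + H}{-10}\right) = -107 - \left(2 - - \frac{3 + H}{10}\right) = -107 - \left(2 - \left(- \frac{3}{10} - \frac{H}{10}\right)\right) = -107 - \left(2 + \left(\frac{3}{10} + \frac{H}{10}\right)\right) = -107 - \left(\frac{23}{10} + \frac{H}{10}\right) = - \frac{1093}{10} - \frac{H}{10}$)
$\frac{1}{O{\left(-43 \right)} + U} = \frac{1}{\left(- \frac{1093}{10} - - \frac{43}{10}\right) + 61858} = \frac{1}{\left(- \frac{1093}{10} + \frac{43}{10}\right) + 61858} = \frac{1}{-105 + 61858} = \frac{1}{61753}$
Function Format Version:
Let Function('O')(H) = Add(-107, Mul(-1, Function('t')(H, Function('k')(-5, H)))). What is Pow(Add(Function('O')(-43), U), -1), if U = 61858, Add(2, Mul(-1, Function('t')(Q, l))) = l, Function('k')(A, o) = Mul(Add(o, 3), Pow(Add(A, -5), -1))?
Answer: Rational(1, 61753) ≈ 1.6194e-5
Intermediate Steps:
Function('k')(A, o) = Mul(Pow(Add(-5, A), -1), Add(3, o)) (Function('k')(A, o) = Mul(Add(3, o), Pow(Add(-5, A), -1)) = Mul(Pow(Add(-5, A), -1), Add(3, o)))
Function('t')(Q, l) = Add(2, Mul(-1, l))
Function('O')(H) = Add(Rational(-1093, 10), Mul(Rational(-1, 10), H)) (Function('O')(H) = Add(-107, Mul(-1, Add(2, Mul(-1, Mul(Pow(Add(-5, -5), -1), Add(3, H)))))) = Add(-107, Mul(-1, Add(2, Mul(-1, Mul(Pow(-10, -1), Add(3, H)))))) = Add(-107, Mul(-1, Add(2, Mul(-1, Mul(Rational(-1, 10), Add(3, H)))))) = Add(-107, Mul(-1, Add(2, Mul(-1, Add(Rational(-3, 10), Mul(Rational(-1, 10), H)))))) = Add(-107, Mul(-1, Add(2, Add(Rational(3, 10), Mul(Rational(1, 10), H))))) = Add(-107, Mul(-1, Add(Rational(23, 10), Mul(Rational(1, 10), H)))) = Add(-107, Add(Rational(-23, 10), Mul(Rational(-1, 10), H))) = Add(Rational(-1093, 10), Mul(Rational(-1, 10), H)))
Pow(Add(Function('O')(-43), U), -1) = Pow(Add(Add(Rational(-1093, 10), Mul(Rational(-1, 10), -43)), 61858), -1) = Pow(Add(Add(Rational(-1093, 10), Rational(43, 10)), 61858), -1) = Pow(Add(-105, 61858), -1) = Pow(61753, -1) = Rational(1, 61753)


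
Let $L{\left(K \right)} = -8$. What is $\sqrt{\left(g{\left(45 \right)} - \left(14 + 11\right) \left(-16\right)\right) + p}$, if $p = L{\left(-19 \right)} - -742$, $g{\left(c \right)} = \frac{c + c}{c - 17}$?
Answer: $\frac{3 \sqrt{24766}}{14} \approx 33.723$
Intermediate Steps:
$g{\left(c \right)} = \frac{2 c}{-17 + c}$
$p = 734$ ($p = -8 - -742 = -8 + 742 = 734$)
$\sqrt{\left(g{\left(45 \right)} - \left(14 + 11\right) \left(-16\right)\right) + p} = \sqrt{\left(2 \cdot 45 \frac{1}{-17 + 45} - \left(14 + 11\right) \left(-16\right)\right) + 734} = \sqrt{\left(2 \cdot 45 \cdot \frac{1}{28} - 25 \left(-16\right)\right) + 734} = \sqrt{\left(2 \cdot 45 \cdot \frac{1}{28} - -400\right) + 734} = \sqrt{\left(\frac{45}{14} + 400\right) + 734} = \sqrt{\frac{5645}{14} + 734} = \sqrt{\frac{15921}{14}} = \frac{3 \sqrt{24766}}{14}$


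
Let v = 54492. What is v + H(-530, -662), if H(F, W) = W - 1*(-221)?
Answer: 54051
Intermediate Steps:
H(F, W) = 221 + W (H(F, W) = W + 221 = 221 + W)
v + H(-530, -662) = 54492 + (221 - 662) = 54492 - 441 = 54051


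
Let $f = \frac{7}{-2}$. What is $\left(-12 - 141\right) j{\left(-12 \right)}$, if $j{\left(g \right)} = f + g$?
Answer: $\frac{4743}{2} \approx 2371.5$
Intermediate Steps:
$f = - \frac{7}{2}$ ($f = 7 \left(- \frac{1}{2}\right) = - \frac{7}{2} \approx -3.5$)
$j{\left(g \right)} = - \frac{7}{2} + g$
$\left(-12 - 141\right) j{\left(-12 \right)} = \left(-12 - 141\right) \left(- \frac{7}{2} - 12\right) = \left(-153\right) \left(- \frac{31}{2}\right) = \frac{4743}{2}$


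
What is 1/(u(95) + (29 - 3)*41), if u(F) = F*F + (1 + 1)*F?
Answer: 1/10281 ≈ 9.7267e-5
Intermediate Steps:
u(F) = F**2 + 2*F
1/(u(95) + (29 - 3)*41) = 1/(95*(2 + 95) + (29 - 3)*41) = 1/(95*97 + 26*41) = 1/(9215 + 1066) = 1/10281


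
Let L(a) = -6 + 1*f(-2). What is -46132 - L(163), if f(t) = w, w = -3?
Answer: -46123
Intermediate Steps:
f(t) = -3
L(a) = -9 (L(a) = -6 + 1*(-3) = -6 - 3 = -9)
-46132 - L(163) = -46132 - 1*(-9) = -46132 + 9 = -46123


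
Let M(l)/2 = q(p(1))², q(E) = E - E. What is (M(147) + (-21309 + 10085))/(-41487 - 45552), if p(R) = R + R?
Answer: 11224/87039 ≈ 0.12895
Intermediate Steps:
p(R) = 2*R
q(E) = 0
M(l) = 0 (M(l) = 2*0² = 2*0 = 0)
(M(147) + (-21309 + 10085))/(-41487 - 45552) = (0 + (-21309 + 10085))/(-41487 - 45552) = (0 - 11224)/(-87039) = -11224*(-1/87039) = 11224/87039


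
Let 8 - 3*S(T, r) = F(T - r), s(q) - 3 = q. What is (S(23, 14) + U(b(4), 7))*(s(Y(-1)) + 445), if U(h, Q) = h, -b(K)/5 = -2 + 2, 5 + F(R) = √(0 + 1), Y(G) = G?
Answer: 1788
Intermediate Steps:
s(q) = 3 + q
F(R) = -4 (F(R) = -5 + √(0 + 1) = -5 + √1 = -5 + 1 = -4)
b(K) = 0 (b(K) = -5*(-2 + 2) = -5*0 = 0)
S(T, r) = 4 (S(T, r) = 8/3 - ⅓*(-4) = 8/3 + 4/3 = 4)
(S(23, 14) + U(b(4), 7))*(s(Y(-1)) + 445) = (4 + 0)*((3 - 1) + 445) = 4*(2 + 445) = 4*447 = 1788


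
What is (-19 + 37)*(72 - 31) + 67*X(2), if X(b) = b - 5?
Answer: 537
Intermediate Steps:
X(b) = -5 + b
(-19 + 37)*(72 - 31) + 67*X(2) = (-19 + 37)*(72 - 31) + 67*(-5 + 2) = 18*41 + 67*(-3) = 738 - 201 = 537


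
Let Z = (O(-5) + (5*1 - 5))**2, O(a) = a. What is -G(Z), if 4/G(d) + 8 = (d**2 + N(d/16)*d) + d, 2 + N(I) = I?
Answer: -64/10097 ≈ -0.0063385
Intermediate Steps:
N(I) = -2 + I
Z = 25 (Z = (-5 + (5*1 - 5))**2 = (-5 + (5 - 5))**2 = (-5 + 0)**2 = (-5)**2 = 25)
G(d) = 4/(-8 + d + d**2 + d*(-2 + d/16)) (G(d) = 4/(-8 + ((d**2 + (-2 + d/16)*d) + d)) = 4/(-8 + ((d**2 + d*(-2 + d/16)) + d)) = 4/(-8 + (d + d**2 + d*(-2 + d/16))) = 4/(-8 + d + d**2 + d*(-2 + d/16)))
-G(Z) = -64/(-128 - 16*25 + 17*25**2) = -64/(-128 - 400 + 17*625) = -64/(-128 - 400 + 10625) = -64/10097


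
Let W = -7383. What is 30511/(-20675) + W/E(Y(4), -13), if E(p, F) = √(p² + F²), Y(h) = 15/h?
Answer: -30511/20675 - 29532*√2929/2929 ≈ -547.15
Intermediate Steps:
E(p, F) = √(F² + p²)
30511/(-20675) + W/E(Y(4), -13) = 30511/(-20675) - 7383/√((-13)² + (15/4)²) = 30511*(-1/20675) - 7383/√(169 + (15*(¼))²) = -30511/20675 - 7383/√(169 + (15/4)²) = -30511/20675 - 7383/√(169 + 225/16) = -30511/20675 - 7383*4*√2929/2929 = -30511/20675 - 29532*√2929/2929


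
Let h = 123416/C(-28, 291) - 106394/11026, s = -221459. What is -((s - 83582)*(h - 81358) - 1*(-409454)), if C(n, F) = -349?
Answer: -47963836353957485/1924037 ≈ -2.4929e+10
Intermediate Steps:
h = -698958161/1924037 (h = 123416/(-349) - 106394/11026 = 123416*(-1/349) - 106394*1/11026 = -123416/349 - 53197/5513 = -698958161/1924037 ≈ -363.28)
-((s - 83582)*(h - 81358) - 1*(-409454)) = -((-221459 - 83582)*(-698958161/1924037 - 81358) - 1*(-409454)) = -(-305041*(-157234760407/1924037) + 409454) = -(47963048549311687/1924037 + 409454) = -1*47963836353957485/1924037 = -47963836353957485/1924037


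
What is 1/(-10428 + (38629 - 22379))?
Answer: 1/5822 ≈ 0.00017176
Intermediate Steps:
1/(-10428 + (38629 - 22379)) = 1/(-10428 + 16250) = 1/5822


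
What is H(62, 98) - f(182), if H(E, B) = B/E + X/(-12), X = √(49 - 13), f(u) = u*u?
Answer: -2053621/62 ≈ -33123.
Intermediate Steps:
f(u) = u²
X = 6 (X = √36 = 6)
H(E, B) = -½ + B/E (H(E, B) = B/E + 6/(-12) = B/E + 6*(-1/12) = B/E - ½ = -½ + B/E)
H(62, 98) - f(182) = (98 - ½*62)/62 - 1*182² = (98 - 31)/62 - 1*33124 = (1/62)*67 - 33124 = 67/62 - 33124 = -2053621/62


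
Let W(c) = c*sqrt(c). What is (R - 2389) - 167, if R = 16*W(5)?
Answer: -2556 + 80*sqrt(5) ≈ -2377.1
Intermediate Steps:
W(c) = c**(3/2)
R = 80*sqrt(5) (R = 16*5**(3/2) = 16*(5*sqrt(5)) = 80*sqrt(5) ≈ 178.89)
(R - 2389) - 167 = (80*sqrt(5) - 2389) - 167 = (-2389 + 80*sqrt(5)) - 167 = -2556 + 80*sqrt(5)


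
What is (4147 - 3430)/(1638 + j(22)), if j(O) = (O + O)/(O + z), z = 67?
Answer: 63813/145826 ≈ 0.43760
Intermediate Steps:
j(O) = 2*O/(67 + O) (j(O) = (O + O)/(O + 67) = (2*O)/(67 + O) = 2*O/(67 + O))
(4147 - 3430)/(1638 + j(22)) = (4147 - 3430)/(1638 + 2*22/(67 + 22)) = 717/(1638 + 2*22/89) = 717/(1638 + 2*22*(1/89)) = 717/(1638 + 44/89) = 717/(145826/89) = 717*(89/145826) = 63813/145826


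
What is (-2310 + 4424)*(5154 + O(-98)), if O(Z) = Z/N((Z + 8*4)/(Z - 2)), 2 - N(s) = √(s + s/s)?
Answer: 1254062852/117 - 1035860*√166/117 ≈ 1.0604e+7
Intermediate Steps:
N(s) = 2 - √(1 + s) (N(s) = 2 - √(s + s/s) = 2 - √(s + 1) = 2 - √(1 + s))
O(Z) = Z/(2 - √(1 + (32 + Z)/(-2 + Z))) (O(Z) = Z/(2 - √(1 + (Z + 8*4)/(Z - 2))) = Z/(2 - √(1 + (Z + 32)/(-2 + Z))) = Z/(2 - √(1 + (32 + Z)/(-2 + Z))))
(-2310 + 4424)*(5154 + O(-98)) = (-2310 + 4424)*(5154 - 1*(-98)/(-2 + √2*√((15 - 98)/(-2 - 98)))) = 2114*(5154 - 1*(-98)/(-2 + √2*√(-83/(-100)))) = 2114*(5154 - 1*(-98)/(-2 + √2*√(-1/100*(-83)))) = 2114*(5154 - 1*(-98)/(-2 + √2*√(83/100))) = 2114*(5154 - 1*(-98)/(-2 + √2*(√83/10))) = 2114*(5154 - 1*(-98)/(-2 + √166/10)) = 2114*(5154 + 98/(-2 + √166/10)) = 10895556 + 207172/(-2 + √166/10)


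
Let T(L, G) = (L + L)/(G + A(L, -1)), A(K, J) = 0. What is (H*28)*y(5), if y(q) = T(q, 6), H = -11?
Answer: -1540/3 ≈ -513.33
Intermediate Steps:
T(L, G) = 2*L/G (T(L, G) = (L + L)/(G + 0) = (2*L)/G = 2*L/G)
y(q) = q/3 (y(q) = 2*q/6 = 2*q*(⅙) = q/3)
(H*28)*y(5) = (-11*28)*((⅓)*5) = -308*5/3 = -1540/3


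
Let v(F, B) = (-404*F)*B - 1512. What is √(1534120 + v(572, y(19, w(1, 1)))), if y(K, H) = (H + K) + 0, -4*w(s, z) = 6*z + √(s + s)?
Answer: 2*√(-627858 + 14443*√2) ≈ 1558.8*I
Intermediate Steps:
w(s, z) = -3*z/2 - √2*√s/4 (w(s, z) = -(6*z + √(s + s))/4 = -(6*z + √(2*s))/4 = -(6*z + √2*√s)/4 = -3*z/2 - √2*√s/4)
y(K, H) = H + K
v(F, B) = -1512 - 404*B*F (v(F, B) = -404*B*F - 1512 = -1512 - 404*B*F)
√(1534120 + v(572, y(19, w(1, 1)))) = √(1534120 + (-1512 - 404*((-3/2*1 - √2*√1/4) + 19)*572)) = √(1534120 + (-1512 - 404*((-3/2 - ¼*√2*1) + 19)*572)) = √(1534120 + (-1512 - 404*((-3/2 - √2/4) + 19)*572)) = √(1534120 + (-1512 - 404*(35/2 - √2/4)*572)) = √(1534120 + (-1512 + (-4044040 + 57772*√2))) = √(1534120 + (-4045552 + 57772*√2)) = √(-2511432 + 57772*√2)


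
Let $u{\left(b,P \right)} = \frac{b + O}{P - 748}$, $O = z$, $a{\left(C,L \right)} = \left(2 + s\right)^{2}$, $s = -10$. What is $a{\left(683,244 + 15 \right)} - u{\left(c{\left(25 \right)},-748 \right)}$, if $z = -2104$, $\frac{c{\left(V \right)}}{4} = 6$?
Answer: $\frac{11708}{187} \approx 62.61$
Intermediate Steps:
$c{\left(V \right)} = 24$ ($c{\left(V \right)} = 4 \cdot 6 = 24$)
$a{\left(C,L \right)} = 64$ ($a{\left(C,L \right)} = \left(2 - 10\right)^{2} = \left(-8\right)^{2} = 64$)
$O = -2104$
$u{\left(b,P \right)} = \frac{-2104 + b}{-748 + P}$ ($u{\left(b,P \right)} = \frac{b - 2104}{P - 748} = \frac{-2104 + b}{-748 + P}$)
$a{\left(683,244 + 15 \right)} - u{\left(c{\left(25 \right)},-748 \right)} = 64 - \frac{-2104 + 24}{-748 - 748} = 64 - \frac{1}{-1496} \left(-2080\right) = 64 - \left(- \frac{1}{1496}\right) \left(-2080\right) = 64 - \frac{260}{187} = \frac{11708}{187}$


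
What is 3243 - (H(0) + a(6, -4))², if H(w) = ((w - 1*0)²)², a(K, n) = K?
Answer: 3207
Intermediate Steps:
H(w) = w⁴ (H(w) = ((w + 0)²)² = (w²)² = w⁴)
3243 - (H(0) + a(6, -4))² = 3243 - (0⁴ + 6)² = 3243 - (0 + 6)² = 3243 - 1*6² = 3243 - 1*36 = 3243 - 36 = 3207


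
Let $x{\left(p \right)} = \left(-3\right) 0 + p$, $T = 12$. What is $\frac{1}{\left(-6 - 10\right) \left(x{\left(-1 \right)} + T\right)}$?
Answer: $- \frac{1}{176} \approx -0.0056818$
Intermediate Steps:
$x{\left(p \right)} = p$ ($x{\left(p \right)} = 0 + p = p$)
$\frac{1}{\left(-6 - 10\right) \left(x{\left(-1 \right)} + T\right)} = \frac{1}{\left(-6 - 10\right) \left(-1 + 12\right)} = \frac{1}{\left(-16\right) 11} = \frac{1}{-176} = - \frac{1}{176}$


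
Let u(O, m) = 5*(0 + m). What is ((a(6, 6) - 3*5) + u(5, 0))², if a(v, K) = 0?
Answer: 225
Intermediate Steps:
u(O, m) = 5*m
((a(6, 6) - 3*5) + u(5, 0))² = ((0 - 3*5) + 5*0)² = ((0 - 15) + 0)² = (-15 + 0)² = (-15)² = 225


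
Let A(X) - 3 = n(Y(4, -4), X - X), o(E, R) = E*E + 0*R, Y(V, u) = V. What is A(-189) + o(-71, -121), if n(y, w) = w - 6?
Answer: 5038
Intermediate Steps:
o(E, R) = E² (o(E, R) = E² + 0 = E²)
n(y, w) = -6 + w
A(X) = -3 (A(X) = 3 + (-6 + (X - X)) = 3 + (-6 + 0) = 3 - 6 = -3)
A(-189) + o(-71, -121) = -3 + (-71)² = -3 + 5041 = 5038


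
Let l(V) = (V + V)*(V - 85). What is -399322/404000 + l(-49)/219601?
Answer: -41193091261/44359402000 ≈ -0.92862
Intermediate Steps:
l(V) = 2*V*(-85 + V) (l(V) = (2*V)*(-85 + V) = 2*V*(-85 + V))
-399322/404000 + l(-49)/219601 = -399322/404000 + (2*(-49)*(-85 - 49))/219601 = -399322*1/404000 + (2*(-49)*(-134))*(1/219601) = -199661/202000 + 13132*(1/219601) = -199661/202000 + 13132/219601 = -41193091261/44359402000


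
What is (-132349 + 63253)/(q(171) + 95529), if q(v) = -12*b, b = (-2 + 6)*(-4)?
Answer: -23032/31907 ≈ -0.72185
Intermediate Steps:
b = -16 (b = 4*(-4) = -16)
q(v) = 192 (q(v) = -12*(-16) = 192)
(-132349 + 63253)/(q(171) + 95529) = (-132349 + 63253)/(192 + 95529) = -69096/95721 = -69096*1/95721 = -23032/31907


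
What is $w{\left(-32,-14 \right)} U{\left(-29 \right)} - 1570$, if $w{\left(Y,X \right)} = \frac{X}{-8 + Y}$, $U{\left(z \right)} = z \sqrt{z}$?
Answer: $-1570 - \frac{203 i \sqrt{29}}{20} \approx -1570.0 - 54.659 i$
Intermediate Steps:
$U{\left(z \right)} = z^{\frac{3}{2}}$
$w{\left(Y,X \right)} = \frac{X}{-8 + Y}$
$w{\left(-32,-14 \right)} U{\left(-29 \right)} - 1570 = - \frac{14}{-8 - 32} \left(-29\right)^{\frac{3}{2}} - 1570 = - \frac{14}{-40} \left(- 29 i \sqrt{29}\right) - 1570 = \left(-14\right) \left(- \frac{1}{40}\right) \left(- 29 i \sqrt{29}\right) - 1570 = \frac{7 \left(- 29 i \sqrt{29}\right)}{20} - 1570 = - \frac{203 i \sqrt{29}}{20} - 1570 = -1570 - \frac{203 i \sqrt{29}}{20}$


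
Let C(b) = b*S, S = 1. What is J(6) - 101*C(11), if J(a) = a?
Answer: -1105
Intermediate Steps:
C(b) = b (C(b) = b*1 = b)
J(6) - 101*C(11) = 6 - 101*11 = 6 - 1111 = -1105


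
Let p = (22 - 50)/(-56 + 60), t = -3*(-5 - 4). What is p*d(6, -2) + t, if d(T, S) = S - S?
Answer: 27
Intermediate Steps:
d(T, S) = 0
t = 27 (t = -3*(-9) = 27)
p = -7 (p = -28/4 = -28*¼ = -7)
p*d(6, -2) + t = -7*0 + 27 = 0 + 27 = 27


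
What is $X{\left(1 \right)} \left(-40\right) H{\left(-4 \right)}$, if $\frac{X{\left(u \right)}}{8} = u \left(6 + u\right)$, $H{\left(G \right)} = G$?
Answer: $8960$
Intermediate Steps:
$X{\left(u \right)} = 8 u \left(6 + u\right)$
$X{\left(1 \right)} \left(-40\right) H{\left(-4 \right)} = 8 \cdot 1 \left(6 + 1\right) \left(-40\right) \left(-4\right) = 8 \cdot 1 \cdot 7 \left(-40\right) \left(-4\right) = 56 \left(-40\right) \left(-4\right) = \left(-2240\right) \left(-4\right) = 8960$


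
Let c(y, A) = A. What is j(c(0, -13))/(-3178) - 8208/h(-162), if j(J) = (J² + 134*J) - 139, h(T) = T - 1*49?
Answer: 13223128/335279 ≈ 39.439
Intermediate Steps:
h(T) = -49 + T (h(T) = T - 49 = -49 + T)
j(J) = -139 + J² + 134*J
j(c(0, -13))/(-3178) - 8208/h(-162) = (-139 + (-13)² + 134*(-13))/(-3178) - 8208/(-49 - 162) = (-139 + 169 - 1742)*(-1/3178) - 8208/(-211) = -1712*(-1/3178) - 8208*(-1/211) = 856/1589 + 8208/211 = 13223128/335279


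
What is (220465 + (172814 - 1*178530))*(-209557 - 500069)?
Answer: -152391473874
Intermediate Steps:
(220465 + (172814 - 1*178530))*(-209557 - 500069) = (220465 + (172814 - 178530))*(-709626) = (220465 - 5716)*(-709626) = 214749*(-709626) = -152391473874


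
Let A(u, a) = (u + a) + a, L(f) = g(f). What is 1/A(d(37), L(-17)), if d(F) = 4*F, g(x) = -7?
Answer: 1/134 ≈ 0.0074627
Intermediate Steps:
L(f) = -7
A(u, a) = u + 2*a (A(u, a) = (a + u) + a = u + 2*a)
1/A(d(37), L(-17)) = 1/(4*37 + 2*(-7)) = 1/(148 - 14) = 1/134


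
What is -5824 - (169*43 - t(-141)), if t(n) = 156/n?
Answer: -615329/47 ≈ -13092.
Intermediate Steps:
-5824 - (169*43 - t(-141)) = -5824 - (169*43 - 156/(-141)) = -5824 - (7267 - 156*(-1)/141) = -5824 - (7267 - 1*(-52/47)) = -5824 - (7267 + 52/47) = -5824 - 1*341601/47 = -5824 - 341601/47 = -615329/47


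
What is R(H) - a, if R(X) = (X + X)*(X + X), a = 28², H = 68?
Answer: 17712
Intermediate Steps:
a = 784
R(X) = 4*X² (R(X) = (2*X)*(2*X) = 4*X²)
R(H) - a = 4*68² - 1*784 = 4*4624 - 784 = 18496 - 784 = 17712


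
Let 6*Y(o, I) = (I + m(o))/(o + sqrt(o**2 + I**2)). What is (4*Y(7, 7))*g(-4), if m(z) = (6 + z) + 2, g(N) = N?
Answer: 176/21 - 176*sqrt(2)/21 ≈ -3.4715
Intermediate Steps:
m(z) = 8 + z
Y(o, I) = (8 + I + o)/(6*(o + sqrt(I**2 + o**2))) (Y(o, I) = ((I + (8 + o))/(o + sqrt(o**2 + I**2)))/6 = ((8 + I + o)/(o + sqrt(I**2 + o**2)))/6 = (8 + I + o)/(6*(o + sqrt(I**2 + o**2))))
(4*Y(7, 7))*g(-4) = (4*((8 + 7 + 7)/(6*(7 + sqrt(7**2 + 7**2)))))*(-4) = (4*((1/6)*22/(7 + sqrt(49 + 49))))*(-4) = (4*((1/6)*22/(7 + sqrt(98))))*(-4) = (4*((1/6)*22/(7 + 7*sqrt(2))))*(-4) = (4*(11/(3*(7 + 7*sqrt(2)))))*(-4) = (44/(3*(7 + 7*sqrt(2))))*(-4) = -176/(3*(7 + 7*sqrt(2)))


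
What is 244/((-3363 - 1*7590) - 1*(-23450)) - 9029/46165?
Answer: -101571153/576924005 ≈ -0.17606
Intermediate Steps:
244/((-3363 - 1*7590) - 1*(-23450)) - 9029/46165 = 244/((-3363 - 7590) + 23450) - 9029*1/46165 = 244/(-10953 + 23450) - 9029/46165 = 244/12497 - 9029/46165 = -101571153/576924005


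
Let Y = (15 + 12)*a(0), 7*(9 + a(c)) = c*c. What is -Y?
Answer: 243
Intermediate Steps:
a(c) = -9 + c²/7 (a(c) = -9 + (c*c)/7 = -9 + c²/7)
Y = -243 (Y = (15 + 12)*(-9 + (⅐)*0²) = 27*(-9 + (⅐)*0) = 27*(-9 + 0) = 27*(-9) = -243)
-Y = -1*(-243) = 243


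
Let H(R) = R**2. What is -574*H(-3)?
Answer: -5166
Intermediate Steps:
-574*H(-3) = -574*(-3)**2 = -574*9 = -5166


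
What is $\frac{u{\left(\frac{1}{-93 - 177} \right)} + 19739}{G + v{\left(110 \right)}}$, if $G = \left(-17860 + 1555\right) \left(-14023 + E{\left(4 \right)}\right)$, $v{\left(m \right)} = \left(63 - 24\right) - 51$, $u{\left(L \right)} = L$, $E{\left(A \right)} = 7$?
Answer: $\frac{5329529}{61703334360} \approx 8.6373 \cdot 10^{-5}$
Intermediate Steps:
$v{\left(m \right)} = -12$ ($v{\left(m \right)} = 39 - 51 = -12$)
$G = 228530880$ ($G = \left(-17860 + 1555\right) \left(-14023 + 7\right) = \left(-16305\right) \left(-14016\right) = 228530880$)
$\frac{u{\left(\frac{1}{-93 - 177} \right)} + 19739}{G + v{\left(110 \right)}} = \frac{\frac{1}{-93 - 177} + 19739}{228530880 - 12} = \frac{\frac{1}{-270} + 19739}{228530868} = \left(- \frac{1}{270} + 19739\right) \frac{1}{228530868} = \frac{5329529}{270} \cdot \frac{1}{228530868} = \frac{5329529}{61703334360}$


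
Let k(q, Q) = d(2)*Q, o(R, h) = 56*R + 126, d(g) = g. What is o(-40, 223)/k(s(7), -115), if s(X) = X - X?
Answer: 1057/115 ≈ 9.1913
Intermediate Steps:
s(X) = 0
o(R, h) = 126 + 56*R
k(q, Q) = 2*Q
o(-40, 223)/k(s(7), -115) = (126 + 56*(-40))/((2*(-115))) = (126 - 2240)/(-230) = -2114*(-1/230) = 1057/115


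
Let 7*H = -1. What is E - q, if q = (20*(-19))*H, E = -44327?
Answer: -310669/7 ≈ -44381.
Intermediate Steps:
H = -⅐ (H = (⅐)*(-1) = -⅐ ≈ -0.14286)
q = 380/7 (q = (20*(-19))*(-⅐) = -380*(-⅐) = 380/7 ≈ 54.286)
E - q = -44327 - 1*380/7 = -44327 - 380/7 = -310669/7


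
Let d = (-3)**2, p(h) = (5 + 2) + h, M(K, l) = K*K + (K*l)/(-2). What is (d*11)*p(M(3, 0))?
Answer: 1584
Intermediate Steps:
M(K, l) = K**2 - K*l/2 (M(K, l) = K**2 + (K*l)*(-1/2) = K**2 - K*l/2)
p(h) = 7 + h
d = 9
(d*11)*p(M(3, 0)) = (9*11)*(7 + (1/2)*3*(-1*0 + 2*3)) = 99*(7 + (1/2)*3*(0 + 6)) = 99*(7 + (1/2)*3*6) = 99*(7 + 9) = 99*16 = 1584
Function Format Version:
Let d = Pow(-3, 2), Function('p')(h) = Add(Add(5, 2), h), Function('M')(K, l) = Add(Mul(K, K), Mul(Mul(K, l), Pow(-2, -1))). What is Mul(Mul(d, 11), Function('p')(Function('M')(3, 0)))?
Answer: 1584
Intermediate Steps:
Function('M')(K, l) = Add(Pow(K, 2), Mul(Rational(-1, 2), K, l)) (Function('M')(K, l) = Add(Pow(K, 2), Mul(Mul(K, l), Rational(-1, 2))) = Add(Pow(K, 2), Mul(Rational(-1, 2), K, l)))
Function('p')(h) = Add(7, h)
d = 9
Mul(Mul(d, 11), Function('p')(Function('M')(3, 0))) = Mul(Mul(9, 11), Add(7, Mul(Rational(1, 2), 3, Add(Mul(-1, 0), Mul(2, 3))))) = Mul(99, Add(7, Mul(Rational(1, 2), 3, Add(0, 6)))) = Mul(99, Add(7, Mul(Rational(1, 2), 3, 6))) = Mul(99, Add(7, 9)) = Mul(99, 16) = 1584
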